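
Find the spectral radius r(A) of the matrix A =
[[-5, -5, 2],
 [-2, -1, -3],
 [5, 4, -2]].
r(A) ≈ 5.9513

The eigenvalues of A are the roots of its characteristic polynomial. With M = A (coefficients from the trace, the sum of principal 2x2 minors, and det A):
  p(λ) = det(λ I - M) = λ^3 + 8λ^2 + 9λ - 19.
No integer candidate from the rational root theorem (±divisors of 19) is a root, so the roots are irrational. The cubic discriminant is Δ = 6809 > 0, so there are three distinct real roots. p(-6) = -1 and p(-5) = 11 have opposite signs, so a root lies in (-6, -5); Newton's method refines it to λ ≈ -5.9513. p(-4) = 9 and p(-3) = -1 have opposite signs, so a root lies in (-4, -3); Newton's method refines it to λ ≈ -3.084. p(1) = -1 and p(2) = 39 have opposite signs, so a root lies in (1, 2); Newton's method refines it to λ ≈ 1.0352. Check (Vieta): the three roots sum to -8, matching tr M = -8.
Thus the eigenvalues (to 4 decimals) are -5.9513 (modulus 5.9513); -3.084 (modulus 3.084); 1.0352 (modulus 1.0352). The spectral radius is the largest modulus: r(A) ≈ 5.9513. (Cross-check: r(A) ≤ ||A||_2 ≈ 10.0192; equality holds whenever A is normal, though it can also hold for some non-normal A.)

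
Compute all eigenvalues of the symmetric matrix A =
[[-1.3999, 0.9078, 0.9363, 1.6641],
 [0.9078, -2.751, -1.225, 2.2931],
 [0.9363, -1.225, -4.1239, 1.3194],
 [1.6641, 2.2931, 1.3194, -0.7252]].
sigma(A) ≈ {-6, -3, -2, 2}

A is real symmetric, so its spectrum consists of real eigenvalues. Expanding the characteristic polynomial of the displayed matrix gives
  det(λ I - A) = p(λ) = λ^4 + (9)λ^3 + (14)λ^2 + (-35.9989)λ + (-71.9983).
Solving p(λ) = 0 yields eigenvalues ≈ -6, -3, -2, 2. (A is shown rounded to 4 decimals, so these recover the underlying integer eigenvalues to within that precision.)
Verification: the trace of A = -9 equals the sum of eigenvalues -9, and det(A) ≈ -71.9983 matches the eigenvalue product -72.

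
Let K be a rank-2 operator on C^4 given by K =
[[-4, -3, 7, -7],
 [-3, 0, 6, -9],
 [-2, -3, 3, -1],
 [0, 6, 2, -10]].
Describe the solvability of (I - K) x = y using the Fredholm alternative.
(I - K) is invertible (det(I - K) = 89 ≠ 0), so for every y in C^4 the equation (I - K) x = y has a unique solution.

K has rank 2 and factors as K = U V^T = u1 v1^T + u2 v2^T with u1 = (3, 3, 1, 2), v1 = (-1, 0, 2, -3), u2 = (-1, 0, -1, 2), v2 = (1, 3, -1, -2) (multiplying out reproduces the displayed K). The nonzero eigenvalues of U V^T coincide with those of the 2 x 2 matrix G = V^T U = [[v1·u1, v1·u2], [v2·u1, v2·u2]] = [[-7, -7], [7, -4]], and by the Sylvester determinant identity det(I_4 - U V^T) = det(I_2 - V^T U) = det([[8, 7], [-7, 5]]) = (8)(5) - (7)(-7) = 89. (Direct check: I - K =
[[5, 3, -7, 7],
 [3, 1, -6, 9],
 [2, 3, -2, 1],
 [0, -6, -2, 11]]
has determinant 89.) The finite-dimensional Fredholm alternative says: either (I - K) is invertible, or ker(I - K) ≠ {0} and then range(I - K) = ker((I - K)^*)^⊥, with dim ker(I - K) = dim ker((I - K)^*). Since det(I - K) ≠ 0, 1 is not an eigenvalue of K and ker(I - K) = {0}, so we are in the first case: for every y there is a unique x = (I - K)^(-1) y. (Explicitly, by the Woodbury identity, (I - U V^T)^(-1) = I + U (I_2 - G)^(-1) V^T.)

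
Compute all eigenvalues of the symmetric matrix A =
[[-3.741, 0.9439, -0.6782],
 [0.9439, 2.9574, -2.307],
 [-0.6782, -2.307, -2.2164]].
sigma(A) ≈ {-4, -3, 4}

A is real symmetric, so its spectrum consists of real eigenvalues. Expanding the characteristic polynomial of the displayed matrix gives
  det(λ I - A) = p(λ) = λ^3 + (3)λ^2 + (-16)λ + (-48).
Solving p(λ) = 0 yields eigenvalues ≈ -4, -3, 4. (A is shown rounded to 4 decimals, so these recover the underlying integer eigenvalues to within that precision.)
Verification: the trace of A = -3 equals the sum of eigenvalues -3, and det(A) ≈ 48.0001 matches the eigenvalue product 48.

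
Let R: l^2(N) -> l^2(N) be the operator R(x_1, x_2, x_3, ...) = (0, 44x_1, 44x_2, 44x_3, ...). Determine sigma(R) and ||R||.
sigma(R) = closed disk {z in C : |z| ≤ 44}; ||R|| = 44

Note R = 44·U where U is the unit right shift (U x)_k = x_{k-1} (with x_0 := 0); so ||R|| = 44||U|| and sigma(R) = 44·sigma(U). ||R x||^2 = sum_{k≥1} |44x_k|^2 = 1936||x||^2, so ||R|| = 44 and sigma(R) ⊂ {|z| ≤ 44}. For any |lambda| < 44, the equation (R - lambda I) x = 0 forces x_1 = 0, then 44x_k = lambda x_{k+1} ⇒ x = 0, so R has no eigenvalues. But (R - lambda I) is not surjective for |lambda| < 44: solving (R - lambda I) x = e_1 would require x_n proportional to (lambda/44)^(-n), which is not in l^2. So every |lambda| < 44 lies in the residual spectrum. The boundary |lambda| = 44 is in the approximate point spectrum (the spectrum is closed). Hence sigma(R) is the closed disk of radius 44.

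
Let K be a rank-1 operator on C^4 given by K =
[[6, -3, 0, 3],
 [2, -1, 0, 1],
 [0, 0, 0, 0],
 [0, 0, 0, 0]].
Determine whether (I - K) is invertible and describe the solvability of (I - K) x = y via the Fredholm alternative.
(I - K) is invertible (det(I - K) = -4 ≠ 0), so for every y in C^4 the equation (I - K) x = y has a unique solution.

K has rank 1, so it is an outer product K = u v^T: every row of K is a multiple of one row vector. Reading off the entries, u = (3, 1, 0, 0) and v = (2, -1, 0, 1) (row i of K equals u_i·v^T). A rank-one matrix u v^T satisfies K u = u (v·u) and kills the (3)-dimensional subspace v^⊥, so its characteristic polynomial is lambda^3 (lambda - v·u) with v·u = tr K = 5. Hence the eigenvalues of I - K are 1 (multiplicity 3) and 1 - (5) = -4, so det(I - K) = -4. (Direct check: I - K =
[[-5, 3, 0, -3],
 [-2, 2, 0, -1],
 [0, 0, 1, 0],
 [0, 0, 0, 1]]
has determinant -4.) The finite-dimensional Fredholm alternative says: either (I - K) is invertible, or ker(I - K) ≠ {0} and then range(I - K) = ker((I - K)^*)^⊥, with dim ker(I - K) = dim ker((I - K)^*). Since det(I - K) ≠ 0, 1 is not an eigenvalue of K and ker(I - K) = {0}, so we are in the first case: for every y there is a unique x = (I - K)^(-1) y. Explicitly, by the Sherman–Morrison formula, (I - u v^T)^(-1) = I + u v^T/(1 - v·u), i.e. (I - K)^(-1) = I + K/(-4).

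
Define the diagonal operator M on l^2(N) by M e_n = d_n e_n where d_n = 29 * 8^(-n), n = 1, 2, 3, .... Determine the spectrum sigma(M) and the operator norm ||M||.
sigma(M) = {29 * 8^(-n) : n ≥ 1} ∪ {0}; ||M|| = 29/8

A bounded diagonal operator on l^2 with diagonal entries d_n has spectrum equal to the closure of {d_n : n ≥ 1}: every d_n is an eigenvalue (with eigenvector e_n), so {d_n} ⊂ sigma(M); the spectrum is closed, so its closure is too; and for lambda not in the closure, (M - lambda I) has bounded inverse (the diagonal entries 1/(d_n - lambda) are bounded). For our sequence d_n = 29 * 8^(-n), n = 1, 2, 3, ...:
  - {d_n} = {29 * 8^(-n) : n ≥ 1}; the only limit point is 0
  - closure = {29 * 8^(-n) : n ≥ 1} ∪ {0}
For the norm: a diagonal operator has ||M|| = sup_n |d_n|. Here d_n = 29 * 8^(-n) is positive and decreasing, so sup_n |d_n| = d_1 = 29/8. So ||M|| = 29/8.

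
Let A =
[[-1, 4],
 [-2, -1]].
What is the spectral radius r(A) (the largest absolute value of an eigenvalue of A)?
r(A) = 3

The eigenvalues of A are the roots of its characteristic polynomial. With M = A (coefficients from the trace and determinant):
  p(λ) = det(λ I - M) = λ^2 + 2λ + 9.
For λ^2 + 2λ + 9 the discriminant is -32. It is negative, so the roots are the complex-conjugate pair λ = -1 ± (sqrt(32)/2) i ≈ -1 ± 2.8284i. For a conjugate pair the product of the roots equals the constant term, so |λ|^2 = 9 and |λ| = sqrt(9) = 3.
Thus the eigenvalues (to 4 decimals) are -1 ± 2.8284i (modulus 3). The spectral radius is the largest modulus: r(A) = 3. (Cross-check: r(A) ≤ ||A||_2 ≈ 4.1623; equality holds whenever A is normal, though it can also hold for some non-normal A.)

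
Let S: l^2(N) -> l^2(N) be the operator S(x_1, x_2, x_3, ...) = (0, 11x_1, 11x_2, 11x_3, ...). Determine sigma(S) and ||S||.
sigma(S) = closed disk {z in C : |z| ≤ 11}; ||S|| = 11

Note S = 11·U where U is the unit right shift (U x)_k = x_{k-1} (with x_0 := 0); so ||S|| = 11||U|| and sigma(S) = 11·sigma(U). ||S x||^2 = sum_{k≥1} |11x_k|^2 = 121||x||^2, so ||S|| = 11 and sigma(S) ⊂ {|z| ≤ 11}. For any |lambda| < 11, the equation (S - lambda I) x = 0 forces x_1 = 0, then 11x_k = lambda x_{k+1} ⇒ x = 0, so S has no eigenvalues. But (S - lambda I) is not surjective for |lambda| < 11: solving (S - lambda I) x = e_1 would require x_n proportional to (lambda/11)^(-n), which is not in l^2. So every |lambda| < 11 lies in the residual spectrum. The boundary |lambda| = 11 is in the approximate point spectrum (the spectrum is closed). Hence sigma(S) is the closed disk of radius 11.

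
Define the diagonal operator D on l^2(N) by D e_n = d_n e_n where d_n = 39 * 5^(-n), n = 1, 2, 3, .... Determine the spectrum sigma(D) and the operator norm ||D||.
sigma(D) = {39 * 5^(-n) : n ≥ 1} ∪ {0}; ||D|| = 39/5

A bounded diagonal operator on l^2 with diagonal entries d_n has spectrum equal to the closure of {d_n : n ≥ 1}: every d_n is an eigenvalue (with eigenvector e_n), so {d_n} ⊂ sigma(D); the spectrum is closed, so its closure is too; and for lambda not in the closure, (D - lambda I) has bounded inverse (the diagonal entries 1/(d_n - lambda) are bounded). For our sequence d_n = 39 * 5^(-n), n = 1, 2, 3, ...:
  - {d_n} = {39 * 5^(-n) : n ≥ 1}; the only limit point is 0
  - closure = {39 * 5^(-n) : n ≥ 1} ∪ {0}
For the norm: a diagonal operator has ||D|| = sup_n |d_n|. Here d_n = 39 * 5^(-n) is positive and decreasing, so sup_n |d_n| = d_1 = 39/5. So ||D|| = 39/5.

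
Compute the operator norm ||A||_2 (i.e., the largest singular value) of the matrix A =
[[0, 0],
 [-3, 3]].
||A||_2 = sqrt(18) ≈ 4.2426 (= sqrt(largest eigenvalue of A^T A))

||A||_2 = sigma_max(A) = sqrt(lambda_max(A^T A)). Form the symmetric matrix M = A^T A =
[[9, -9],
 [-9, 9]].
Its characteristic polynomial (trace, determinant of M give the coefficients) is
  p(λ) = det(λ I - M) = λ^2 - 18λ.
For λ^2 - 18λ the discriminant is 324. It is a perfect square (18^2), so the roots are rational: λ = (18 ± 18)/2 = 18, 0.
So the eigenvalues of A^T A are ≈ 0, 18 (all ≥ 0, as they must be for A^T A). The largest is λ_max = 18, hence ||A||_2 = sqrt(λ_max) = sqrt(18) ≈ 4.2426.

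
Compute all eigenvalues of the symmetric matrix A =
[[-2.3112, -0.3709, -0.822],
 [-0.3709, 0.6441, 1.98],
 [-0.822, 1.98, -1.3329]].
sigma(A) ≈ {-3, -2, 2}

A is real symmetric, so its spectrum consists of real eigenvalues. Expanding the characteristic polynomial of the displayed matrix gives
  det(λ I - A) = p(λ) = λ^3 + (3)λ^2 + (-4)λ + (-12).
Solving p(λ) = 0 yields eigenvalues ≈ -3, -2, 2. (A is shown rounded to 4 decimals, so these recover the underlying integer eigenvalues to within that precision.)
Verification: the trace of A = -3 equals the sum of eigenvalues -3, and det(A) ≈ 12.0005 matches the eigenvalue product 12.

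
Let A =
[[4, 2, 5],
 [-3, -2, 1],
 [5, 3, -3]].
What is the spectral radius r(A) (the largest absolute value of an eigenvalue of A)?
r(A) ≈ 6.4029

The eigenvalues of A are the roots of its characteristic polynomial. With M = A (coefficients from the trace, the sum of principal 2x2 minors, and det A):
  p(λ) = det(λ I - M) = λ^3 + λ^2 - 36λ - 9.
No integer candidate from the rational root theorem (±divisors of 9) is a root, so the roots are irrational. The cubic discriminant is Δ = 191601 > 0, so there are three distinct real roots. p(-7) = -51 and p(-6) = 27 have opposite signs, so a root lies in (-7, -6); Newton's method refines it to λ ≈ -6.4029. p(-1) = 27 and p(0) = -9 have opposite signs, so a root lies in (-1, 0); Newton's method refines it to λ ≈ -0.2487. p(5) = -39 and p(6) = 27 have opposite signs, so a root lies in (5, 6); Newton's method refines it to λ ≈ 5.6516. Check (Vieta): the three roots sum to -1, matching tr M = -1.
Thus the eigenvalues (to 4 decimals) are -6.4029 (modulus 6.4029); -0.2487 (modulus 0.2487); 5.6516 (modulus 5.6516). The spectral radius is the largest modulus: r(A) ≈ 6.4029. (Cross-check: r(A) ≤ ||A||_2 ≈ 8.18; equality holds whenever A is normal, though it can also hold for some non-normal A.)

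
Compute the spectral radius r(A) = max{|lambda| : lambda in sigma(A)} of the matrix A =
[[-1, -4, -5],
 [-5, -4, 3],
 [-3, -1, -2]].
r(A) ≈ 7.6433

The eigenvalues of A are the roots of its characteristic polynomial. With M = A (coefficients from the trace, the sum of principal 2x2 minors, and det A):
  p(λ) = det(λ I - M) = λ^3 + 7λ^2 - 18λ - 100.
No integer candidate from the rational root theorem (±divisors of 100) is a root, so the roots are irrational. The cubic discriminant is Δ = 133204 > 0, so there are three distinct real roots. p(-8) = -20 and p(-7) = 26 have opposite signs, so a root lies in (-8, -7); Newton's method refines it to λ ≈ -7.6433. p(-4) = 20 and p(-3) = -10 have opposite signs, so a root lies in (-4, -3); Newton's method refines it to λ ≈ -3.3097. p(3) = -64 and p(4) = 4 have opposite signs, so a root lies in (3, 4); Newton's method refines it to λ ≈ 3.953. Check (Vieta): the three roots sum to -7, matching tr M = -7.
Thus the eigenvalues (to 4 decimals) are -7.6433 (modulus 7.6433); -3.3097 (modulus 3.3097); 3.953 (modulus 3.953). The spectral radius is the largest modulus: r(A) ≈ 7.6433. (Cross-check: r(A) ≤ ||A||_2 ≈ 7.8593; equality holds whenever A is normal, though it can also hold for some non-normal A.)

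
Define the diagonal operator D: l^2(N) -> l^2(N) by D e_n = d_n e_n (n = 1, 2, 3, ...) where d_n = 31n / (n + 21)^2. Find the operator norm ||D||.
||D|| = 31/84 (attained at n = 21)

For D diagonal, ||D|| = sup_n |d_n|. Treat f(x) = 31x / (x + 21)^2 for real x > 0. By the quotient rule, f'(x) = 31(21 - x)/(x + 21)^3, which is positive for x < 21 and negative for x > 21. So f has a unique maximum at x = 21, and since 21 is a positive integer, the supremum over n ≥ 1 is attained at n = 21: d_21 = 31·21/(21 + 21)^2 = 31·21/1764 = 31/84. Hence ||D|| = 31/84.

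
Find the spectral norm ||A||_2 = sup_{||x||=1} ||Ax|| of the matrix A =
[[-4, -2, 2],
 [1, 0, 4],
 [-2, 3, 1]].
||A||_2 ≈ 5.2264 (= sqrt(largest eigenvalue of A^T A))

||A||_2 = sigma_max(A) = sqrt(lambda_max(A^T A)). Form the symmetric matrix M = A^T A =
[[21, 2, -6],
 [2, 13, -1],
 [-6, -1, 21]].
Its characteristic polynomial (trace, sum of principal 2x2 minors, determinant of M give the coefficients) is
  p(λ) = det(λ I - M) = λ^3 - 55λ^2 + 946λ - 5184.
No integer candidate from the rational root theorem (±divisors of 5184) is a root, so the roots are irrational. The cubic discriminant is Δ = 236004 > 0, so there are three distinct real roots. p(12) = -24 and p(13) = 16 have opposite signs, so a root lies in (12, 13); Newton's method refines it to λ ≈ 12.4906. p(15) = 6 and p(16) = -32 have opposite signs, so a root lies in (15, 16); Newton's method refines it to λ ≈ 15.1942. p(27) = -54 and p(28) = 136 have opposite signs, so a root lies in (27, 28); Newton's method refines it to λ ≈ 27.3152. Check (Vieta): the three roots sum to 55, matching tr M = 55.
So the eigenvalues of A^T A are ≈ 12.4906, 15.1942, 27.3152 (all ≥ 0, as they must be for A^T A). The largest is λ_max ≈ 27.3152, hence ||A||_2 = sqrt(λ_max) ≈ 5.2264.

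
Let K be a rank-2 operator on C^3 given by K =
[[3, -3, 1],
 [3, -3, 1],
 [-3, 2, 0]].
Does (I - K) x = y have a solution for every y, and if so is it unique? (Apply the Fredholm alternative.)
(I - K) is invertible (det(I - K) = 2 ≠ 0), so for every y in C^3 the equation (I - K) x = y has a unique solution.

K has rank 2 and factors as K = U V^T = u1 v1^T + u2 v2^T with u1 = (-1, -1, 0), v1 = (0, 1, -1), u2 = (-1, -1, 1), v2 = (-3, 2, 0) (multiplying out reproduces the displayed K). The nonzero eigenvalues of U V^T coincide with those of the 2 x 2 matrix G = V^T U = [[v1·u1, v1·u2], [v2·u1, v2·u2]] = [[-1, -2], [1, 1]], and by the Sylvester determinant identity det(I_3 - U V^T) = det(I_2 - V^T U) = det([[2, 2], [-1, 0]]) = (2)(0) - (2)(-1) = 2. (Direct check: I - K =
[[-2, 3, -1],
 [-3, 4, -1],
 [3, -2, 1]]
has determinant 2.) The finite-dimensional Fredholm alternative says: either (I - K) is invertible, or ker(I - K) ≠ {0} and then range(I - K) = ker((I - K)^*)^⊥, with dim ker(I - K) = dim ker((I - K)^*). Since det(I - K) ≠ 0, 1 is not an eigenvalue of K and ker(I - K) = {0}, so we are in the first case: for every y there is a unique x = (I - K)^(-1) y. (Explicitly, by the Woodbury identity, (I - U V^T)^(-1) = I + U (I_2 - G)^(-1) V^T.)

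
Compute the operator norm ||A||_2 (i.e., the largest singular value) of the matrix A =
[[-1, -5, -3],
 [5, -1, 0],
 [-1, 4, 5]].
||A||_2 ≈ 8.5806 (= sqrt(largest eigenvalue of A^T A))

||A||_2 = sigma_max(A) = sqrt(lambda_max(A^T A)). Form the symmetric matrix M = A^T A =
[[27, -4, -2],
 [-4, 42, 35],
 [-2, 35, 34]].
Its characteristic polynomial (trace, sum of principal 2x2 minors, determinant of M give the coefficients) is
  p(λ) = det(λ I - M) = λ^3 - 103λ^2 + 2235λ - 5329.
No integer candidate from the rational root theorem (±divisors of 5329) is a root, so the roots are irrational. The cubic discriminant is Δ = 6359433296 > 0, so there are three distinct real roots. p(2) = -1263 and p(3) = 476 have opposite signs, so a root lies in (2, 3); Newton's method refines it to λ ≈ 2.7151. p(26) = 729 and p(27) = -388 have opposite signs, so a root lies in (26, 27); Newton's method refines it to λ ≈ 26.6573. p(73) = -2044 and p(74) = 1257 have opposite signs, so a root lies in (73, 74); Newton's method refines it to λ ≈ 73.6275. Check (Vieta): the three roots sum to 103, matching tr M = 103.
So the eigenvalues of A^T A are ≈ 2.7151, 26.6573, 73.6275 (all ≥ 0, as they must be for A^T A). The largest is λ_max ≈ 73.6275, hence ||A||_2 = sqrt(λ_max) ≈ 8.5806.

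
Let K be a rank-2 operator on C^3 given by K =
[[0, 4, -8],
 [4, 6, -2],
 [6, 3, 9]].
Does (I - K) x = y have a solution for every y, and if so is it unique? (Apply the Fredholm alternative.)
(I - K) is invertible (det(I - K) = 78 ≠ 0), so for every y in C^3 the equation (I - K) x = y has a unique solution.

K has rank 2 and factors as K = U V^T = u1 v1^T + u2 v2^T with u1 = (2, 2, 0), v1 = (2, 3, -1), u2 = (2, 0, -3), v2 = (-2, -1, -3) (multiplying out reproduces the displayed K). The nonzero eigenvalues of U V^T coincide with those of the 2 x 2 matrix G = V^T U = [[v1·u1, v1·u2], [v2·u1, v2·u2]] = [[10, 7], [-6, 5]], and by the Sylvester determinant identity det(I_3 - U V^T) = det(I_2 - V^T U) = det([[-9, -7], [6, -4]]) = (-9)(-4) - (-7)(6) = 78. (Direct check: I - K =
[[1, -4, 8],
 [-4, -5, 2],
 [-6, -3, -8]]
has determinant 78.) The finite-dimensional Fredholm alternative says: either (I - K) is invertible, or ker(I - K) ≠ {0} and then range(I - K) = ker((I - K)^*)^⊥, with dim ker(I - K) = dim ker((I - K)^*). Since det(I - K) ≠ 0, 1 is not an eigenvalue of K and ker(I - K) = {0}, so we are in the first case: for every y there is a unique x = (I - K)^(-1) y. (Explicitly, by the Woodbury identity, (I - U V^T)^(-1) = I + U (I_2 - G)^(-1) V^T.)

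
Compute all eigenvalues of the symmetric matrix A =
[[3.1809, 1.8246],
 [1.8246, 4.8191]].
sigma(A) ≈ {2, 6}

A is real symmetric, so its spectrum consists of real eigenvalues. Expanding the characteristic polynomial of the displayed matrix gives
  det(λ I - A) = p(λ) = λ^2 + (-8)λ + (12).
Solving p(λ) = 0 yields eigenvalues ≈ 2, 6. (A is shown rounded to 4 decimals, so these recover the underlying integer eigenvalues to within that precision.)
Verification: the trace of A = 8 equals the sum of eigenvalues 8, and det(A) ≈ 11.9999 matches the eigenvalue product 12.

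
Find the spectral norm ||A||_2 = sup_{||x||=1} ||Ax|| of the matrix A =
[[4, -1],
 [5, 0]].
||A||_2 = sqrt((42 + sqrt(1664))/2) ≈ 6.434 (= sqrt(largest eigenvalue of A^T A))

||A||_2 = sigma_max(A) = sqrt(lambda_max(A^T A)). Form the symmetric matrix M = A^T A =
[[41, -4],
 [-4, 1]].
Its characteristic polynomial (trace, determinant of M give the coefficients) is
  p(λ) = det(λ I - M) = λ^2 - 42λ + 25.
For λ^2 - 42λ + 25 the discriminant is 1664. It is nonnegative but not a perfect square, so the roots are real and irrational: λ = (42 ± sqrt(1664))/2 ≈ 41.3961, 0.6039.
So the eigenvalues of A^T A are ≈ 0.6039, 41.3961 (all ≥ 0, as they must be for A^T A). The largest is λ_max = (42 + sqrt(1664))/2 ≈ 41.3961, hence ||A||_2 = sqrt(λ_max) = sqrt((42 + sqrt(1664))/2) ≈ 6.434.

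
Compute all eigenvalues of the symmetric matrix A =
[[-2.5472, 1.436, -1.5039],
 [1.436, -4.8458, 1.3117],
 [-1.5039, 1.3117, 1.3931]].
sigma(A) ≈ {-6, -2, 2}

A is real symmetric, so its spectrum consists of real eigenvalues. Expanding the characteristic polynomial of the displayed matrix gives
  det(λ I - A) = p(λ) = λ^3 + (6)λ^2 + (-4)λ + (-24).
Solving p(λ) = 0 yields eigenvalues ≈ -6, -2, 2. (A is shown rounded to 4 decimals, so these recover the underlying integer eigenvalues to within that precision.)
Verification: the trace of A = -6 equals the sum of eigenvalues -6, and det(A) ≈ 23.9996 matches the eigenvalue product 24.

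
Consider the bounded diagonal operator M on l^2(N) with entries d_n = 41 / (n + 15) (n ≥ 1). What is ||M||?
||M|| = 41/16 (attained at n = 1)

For M diagonal, ||M|| = sup_n |d_n| = sup_n 41/(n + 15). This is positive and strictly decreasing in n, so the supremum is attained at n = 1: d_1 = 41/(1 + 15) = 41/16. Hence ||M|| = 41/16.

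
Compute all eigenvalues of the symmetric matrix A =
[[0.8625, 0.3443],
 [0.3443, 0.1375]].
sigma(A) ≈ {0, 1}

A is real symmetric, so its spectrum consists of real eigenvalues. Expanding the characteristic polynomial of the displayed matrix gives
  det(λ I - A) = p(λ) = λ^2 + (-1)λ + (0).
Solving p(λ) = 0 yields eigenvalues ≈ 0, 1. (A is shown rounded to 4 decimals, so these recover the underlying integer eigenvalues to within that precision.)
Verification: the trace of A = 1 equals the sum of eigenvalues 1, and det(A) ≈ 0.0001 matches the eigenvalue product 0.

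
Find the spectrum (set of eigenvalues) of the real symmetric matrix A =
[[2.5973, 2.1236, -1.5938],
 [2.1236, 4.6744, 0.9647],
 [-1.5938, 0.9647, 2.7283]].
sigma(A) ≈ {0, 4, 6}

A is real symmetric, so its spectrum consists of real eigenvalues. Expanding the characteristic polynomial of the displayed matrix gives
  det(λ I - A) = p(λ) = λ^3 + (-10)λ^2 + (24)λ + (0.0013).
Solving p(λ) = 0 yields eigenvalues ≈ 0, 4, 6. (A is shown rounded to 4 decimals, so these recover the underlying integer eigenvalues to within that precision.)
Verification: the trace of A = 10 equals the sum of eigenvalues 10, and det(A) ≈ -0.0013 matches the eigenvalue product 0.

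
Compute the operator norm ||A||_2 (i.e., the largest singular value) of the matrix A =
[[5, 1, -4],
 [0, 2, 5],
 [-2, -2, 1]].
||A||_2 ≈ 7.6512 (= sqrt(largest eigenvalue of A^T A))

||A||_2 = sigma_max(A) = sqrt(lambda_max(A^T A)). Form the symmetric matrix M = A^T A =
[[29, 9, -22],
 [9, 9, 4],
 [-22, 4, 42]].
Its characteristic polynomial (trace, sum of principal 2x2 minors, determinant of M give the coefficients) is
  p(λ) = det(λ I - M) = λ^3 - 80λ^2 + 1276λ - 1156.
No integer candidate from the rational root theorem (±divisors of 1156) is a root, so the roots are irrational. The cubic discriminant is Δ = 1830627664 > 0, so there are three distinct real roots. p(0) = -1156 and p(1) = 41 have opposite signs, so a root lies in (0, 1); Newton's method refines it to λ ≈ 0.9635. p(20) = 364 and p(21) = -379 have opposite signs, so a root lies in (20, 21); Newton's method refines it to λ ≈ 20.4961. p(58) = -1156 and p(59) = 1027 have opposite signs, so a root lies in (58, 59); Newton's method refines it to λ ≈ 58.5404. Check (Vieta): the three roots sum to 80, matching tr M = 80.
So the eigenvalues of A^T A are ≈ 0.9635, 20.4961, 58.5404 (all ≥ 0, as they must be for A^T A). The largest is λ_max ≈ 58.5404, hence ||A||_2 = sqrt(λ_max) ≈ 7.6512.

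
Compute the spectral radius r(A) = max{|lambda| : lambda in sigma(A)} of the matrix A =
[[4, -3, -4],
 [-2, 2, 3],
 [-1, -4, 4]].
r(A) = 5

The eigenvalues of A are the roots of its characteristic polynomial. With M = A (coefficients from the trace, the sum of principal 2x2 minors, and det A):
  p(λ) = det(λ I - M) = λ^3 - 10λ^2 + 34λ - 25.
By the rational root theorem any rational root is an integer divisor of 25. Testing λ = 1: p(1) = 1 - 10 + 34 - 25 = 0, so λ = 1 is a root. Dividing out (λ - 1) leaves p(λ) = (λ - 1)(λ^2 - 9λ + 25). For λ^2 - 9λ + 25 the discriminant is -19. It is negative, so the roots are the complex-conjugate pair λ = 9/2 ± (sqrt(19)/2) i ≈ 4.5 ± 2.1794i. For a conjugate pair the product of the roots equals the constant term, so |λ|^2 = 25 and |λ| = sqrt(25) = 5.
Thus the eigenvalues (to 4 decimals) are 4.5 ± 2.1794i (modulus 5); 1 (modulus 1). The spectral radius is the largest modulus: r(A) = 5. (Cross-check: r(A) ≤ ||A||_2 ≈ 7.821; equality holds whenever A is normal, though it can also hold for some non-normal A.)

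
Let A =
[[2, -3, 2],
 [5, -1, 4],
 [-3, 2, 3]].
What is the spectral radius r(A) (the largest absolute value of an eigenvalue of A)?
r(A) ≈ 4.4968

The eigenvalues of A are the roots of its characteristic polynomial. With M = A (coefficients from the trace, the sum of principal 2x2 minors, and det A):
  p(λ) = det(λ I - M) = λ^3 - 4λ^2 + 14λ - 73.
No integer candidate from the rational root theorem (±divisors of 73) is a root, so the roots are irrational. The cubic discriminant is Δ = -96827 < 0, so there is one real root and a complex-conjugate pair. p(4) = -17 and p(5) = 22 have opposite signs, so a root lies in (4, 5); Newton's method refines it to λ ≈ 4.4968. Dividing out (λ - (4.4968)) leaves approximately λ^2 + 0.4968λ + 16.2339. For λ^2 + 0.4968λ + 16.2339 the discriminant is -64.6887. It is negative, so the remaining roots are the complex-conjugate pair λ ≈ -0.2484 ± 4.0215i. Their product equals the constant term, so |λ|^2 ≈ 16.2339 and |λ| ≈ 4.0291.
Thus the eigenvalues (to 4 decimals) are 4.4968 (modulus 4.4968); -0.2484 ± 4.0215i (modulus 4.0291). The spectral radius is the largest modulus: r(A) ≈ 4.4968. (Cross-check: r(A) ≤ ||A||_2 ≈ 7.4525; equality holds whenever A is normal, though it can also hold for some non-normal A.)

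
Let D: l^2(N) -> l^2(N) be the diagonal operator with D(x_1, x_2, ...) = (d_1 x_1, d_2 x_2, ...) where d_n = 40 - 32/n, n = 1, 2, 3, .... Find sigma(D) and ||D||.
sigma(D) = {40 - 32/n : n ≥ 1} ∪ {40}; ||D|| = 40

A bounded diagonal operator on l^2 with diagonal entries d_n has spectrum equal to the closure of {d_n : n ≥ 1}: every d_n is an eigenvalue (with eigenvector e_n), so {d_n} ⊂ sigma(D); the spectrum is closed, so its closure is too; and for lambda not in the closure, (D - lambda I) has bounded inverse (the diagonal entries 1/(d_n - lambda) are bounded). For our sequence d_n = 40 - 32/n, n = 1, 2, 3, ...:
  - {d_n} = {40 - 32/n : n ≥ 1}; the only limit point is 40
  - closure = {40 - 32/n : n ≥ 1} ∪ {40}
For the norm: a diagonal operator has ||D|| = sup_n |d_n|. Here d_n = 40 - 32/n increases monotonically from d_1 = 8 toward 40, with all terms in [8, 40); so sup_n |d_n| = 40 (the supremum is the limit, not attained). So ||D|| = 40.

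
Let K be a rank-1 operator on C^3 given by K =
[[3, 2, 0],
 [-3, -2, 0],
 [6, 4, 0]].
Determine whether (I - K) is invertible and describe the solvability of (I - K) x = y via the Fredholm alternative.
(I - K) is singular (det(I - K) = 0, i.e. 1 ∈ sigma(K)). (I - K) x = y is solvable iff y ⊥ ker((I - K)^*) = span{(3, 2, 0)}, i.e. iff 3y_1 + 2y_2 = 0. When solvable, the solutions are x = y + c·(1, -1, 2), c arbitrary (ker(I - K) = span{(1, -1, 2)}, dimension 1).

K has rank 1, so it is an outer product K = u v^T: every row of K is a multiple of one row vector. Reading off the entries, u = (1, -1, 2) and v = (3, 2, 0) (row i of K equals u_i·v^T). A rank-one matrix u v^T satisfies K u = u (v·u) and kills the (2)-dimensional subspace v^⊥, so its characteristic polynomial is lambda^2 (lambda - v·u) with v·u = tr K = 1. Hence the eigenvalues of I - K are 1 (multiplicity 2) and 1 - (1) = 0, so det(I - K) = 0. (Direct check: I - K =
[[-2, -2, 0],
 [3, 3, 0],
 [-6, -4, 1]]
has determinant 0.) So 1 is an eigenvalue of K and (I - K) is not invertible. The finite-dimensional Fredholm alternative says: either (I - K) is invertible, or ker(I - K) ≠ {0} and then range(I - K) = ker((I - K)^*)^⊥, with dim ker(I - K) = dim ker((I - K)^*). We are in the second case, so we need both kernels. Kernel of I - K: (I - K) u = u - u (v·u) = u - u = 0, so ker(I - K) = span{u} = span{(1, -1, 2)} (it is exactly 1-dimensional because rank(I - K) = 2). Kernel of the adjoint: K is real, so (I - K)^* = I - K^T = I - v u^T, and (I - v u^T) v = v - v (u·v) = 0; hence ker((I - K)^*) = span{v} = span{(3, 2, 0)}. Therefore (I - K) x = y is solvable iff <y, v> = 0, i.e. iff 3y_1 + 2y_2 = 0. When this holds, K y = u (v·y) = 0, so (I - K) y = y and x = y is a particular solution; the full solution set is the line x = y + c·u = y + c·(1, -1, 2), c ∈ C.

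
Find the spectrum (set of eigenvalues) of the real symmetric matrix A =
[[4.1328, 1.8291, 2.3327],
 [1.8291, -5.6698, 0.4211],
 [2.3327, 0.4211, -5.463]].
sigma(A) ≈ {-6, 5} (-6 with multiplicity 2)

A is real symmetric, so its spectrum consists of real eigenvalues. Expanding the characteristic polynomial of the displayed matrix gives
  det(λ I - A) = p(λ) = λ^3 + (7)λ^2 + (-24)λ + (-180).
Solving p(λ) = 0 yields eigenvalues ≈ -6, -6, 5. (A is shown rounded to 4 decimals, so these recover the underlying integer eigenvalues to within that precision.)
Verification: the trace of A = -7 equals the sum of eigenvalues -7, and det(A) ≈ 179.9996 matches the eigenvalue product 180.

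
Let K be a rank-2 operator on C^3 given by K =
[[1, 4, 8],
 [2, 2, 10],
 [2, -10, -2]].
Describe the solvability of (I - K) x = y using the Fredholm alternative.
(I - K) is invertible (det(I - K) = 72 ≠ 0), so for every y in C^3 the equation (I - K) x = y has a unique solution.

K has rank 2 and factors as K = U V^T = u1 v1^T + u2 v2^T with u1 = (1, 2, 2), v1 = (1, -2, 2), u2 = (-2, -2, 2), v2 = (0, -3, -3) (multiplying out reproduces the displayed K). The nonzero eigenvalues of U V^T coincide with those of the 2 x 2 matrix G = V^T U = [[v1·u1, v1·u2], [v2·u1, v2·u2]] = [[1, 6], [-12, 0]], and by the Sylvester determinant identity det(I_3 - U V^T) = det(I_2 - V^T U) = det([[0, -6], [12, 1]]) = (0)(1) - (-6)(12) = 72. (Direct check: I - K =
[[0, -4, -8],
 [-2, -1, -10],
 [-2, 10, 3]]
has determinant 72.) The finite-dimensional Fredholm alternative says: either (I - K) is invertible, or ker(I - K) ≠ {0} and then range(I - K) = ker((I - K)^*)^⊥, with dim ker(I - K) = dim ker((I - K)^*). Since det(I - K) ≠ 0, 1 is not an eigenvalue of K and ker(I - K) = {0}, so we are in the first case: for every y there is a unique x = (I - K)^(-1) y. (Explicitly, by the Woodbury identity, (I - U V^T)^(-1) = I + U (I_2 - G)^(-1) V^T.)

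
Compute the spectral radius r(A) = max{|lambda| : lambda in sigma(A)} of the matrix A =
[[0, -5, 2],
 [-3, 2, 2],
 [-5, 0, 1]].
r(A) ≈ 5.4232

The eigenvalues of A are the roots of its characteristic polynomial. With M = A (coefficients from the trace, the sum of principal 2x2 minors, and det A):
  p(λ) = det(λ I - M) = λ^3 - 3λ^2 - 3λ - 55.
No integer candidate from the rational root theorem (±divisors of 55) is a root, so the roots are irrational. The cubic discriminant is Δ = -96336 < 0, so there is one real root and a complex-conjugate pair. p(5) = -20 and p(6) = 35 have opposite signs, so a root lies in (5, 6); Newton's method refines it to λ ≈ 5.4232. Dividing out (λ - (5.4232)) leaves approximately λ^2 + 2.4232λ + 10.1416. For λ^2 + 2.4232λ + 10.1416 the discriminant is -34.6944. It is negative, so the remaining roots are the complex-conjugate pair λ ≈ -1.2116 ± 2.9451i. Their product equals the constant term, so |λ|^2 ≈ 10.1416 and |λ| ≈ 3.1846.
Thus the eigenvalues (to 4 decimals) are 5.4232 (modulus 5.4232); -1.2116 ± 2.9451i (modulus 3.1846). The spectral radius is the largest modulus: r(A) ≈ 5.4232. (Cross-check: r(A) ≤ ||A||_2 ≈ 6.2878; equality holds whenever A is normal, though it can also hold for some non-normal A.)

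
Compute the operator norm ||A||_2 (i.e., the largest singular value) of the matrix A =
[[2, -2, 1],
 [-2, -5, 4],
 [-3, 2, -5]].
||A||_2 ≈ 8.4073 (= sqrt(largest eigenvalue of A^T A))

||A||_2 = sigma_max(A) = sqrt(lambda_max(A^T A)). Form the symmetric matrix M = A^T A =
[[17, 0, 9],
 [0, 33, -32],
 [9, -32, 42]].
Its characteristic polynomial (trace, sum of principal 2x2 minors, determinant of M give the coefficients) is
  p(λ) = det(λ I - M) = λ^3 - 92λ^2 + 1556λ - 3481.
No integer candidate from the rational root theorem (±divisors of 3481) is a root, so the roots are irrational. The cubic discriminant is Δ = 3223342197 > 0, so there are three distinct real roots. p(2) = -729 and p(3) = 386 have opposite signs, so a root lies in (2, 3); Newton's method refines it to λ ≈ 2.6363. p(18) = 551 and p(19) = -270 have opposite signs, so a root lies in (18, 19); Newton's method refines it to λ ≈ 18.6807. p(70) = -2361 and p(71) = 1134 have opposite signs, so a root lies in (70, 71); Newton's method refines it to λ ≈ 70.683. Check (Vieta): the three roots sum to 92, matching tr M = 92.
So the eigenvalues of A^T A are ≈ 2.6363, 18.6807, 70.683 (all ≥ 0, as they must be for A^T A). The largest is λ_max ≈ 70.683, hence ||A||_2 = sqrt(λ_max) ≈ 8.4073.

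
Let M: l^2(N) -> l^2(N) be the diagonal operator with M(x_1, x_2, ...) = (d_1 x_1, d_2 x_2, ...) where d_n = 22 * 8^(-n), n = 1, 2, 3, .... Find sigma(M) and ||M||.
sigma(M) = {22 * 8^(-n) : n ≥ 1} ∪ {0}; ||M|| = 11/4

A bounded diagonal operator on l^2 with diagonal entries d_n has spectrum equal to the closure of {d_n : n ≥ 1}: every d_n is an eigenvalue (with eigenvector e_n), so {d_n} ⊂ sigma(M); the spectrum is closed, so its closure is too; and for lambda not in the closure, (M - lambda I) has bounded inverse (the diagonal entries 1/(d_n - lambda) are bounded). For our sequence d_n = 22 * 8^(-n), n = 1, 2, 3, ...:
  - {d_n} = {22 * 8^(-n) : n ≥ 1}; the only limit point is 0
  - closure = {22 * 8^(-n) : n ≥ 1} ∪ {0}
For the norm: a diagonal operator has ||M|| = sup_n |d_n|. Here d_n = 22 * 8^(-n) is positive and decreasing, so sup_n |d_n| = d_1 = 22/8 = 11/4. So ||M|| = 11/4.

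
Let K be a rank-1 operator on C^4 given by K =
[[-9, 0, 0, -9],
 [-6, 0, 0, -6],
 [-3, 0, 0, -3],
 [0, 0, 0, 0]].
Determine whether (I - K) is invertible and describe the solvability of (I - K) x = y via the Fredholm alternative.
(I - K) is invertible (det(I - K) = 10 ≠ 0), so for every y in C^4 the equation (I - K) x = y has a unique solution.

K has rank 1, so it is an outer product K = u v^T: every row of K is a multiple of one row vector. Reading off the entries, u = (-3, -2, -1, 0) and v = (3, 0, 0, 3) (row i of K equals u_i·v^T). A rank-one matrix u v^T satisfies K u = u (v·u) and kills the (3)-dimensional subspace v^⊥, so its characteristic polynomial is lambda^3 (lambda - v·u) with v·u = tr K = -9. Hence the eigenvalues of I - K are 1 (multiplicity 3) and 1 - (-9) = 10, so det(I - K) = 10. (Direct check: I - K =
[[10, 0, 0, 9],
 [6, 1, 0, 6],
 [3, 0, 1, 3],
 [0, 0, 0, 1]]
has determinant 10.) The finite-dimensional Fredholm alternative says: either (I - K) is invertible, or ker(I - K) ≠ {0} and then range(I - K) = ker((I - K)^*)^⊥, with dim ker(I - K) = dim ker((I - K)^*). Since det(I - K) ≠ 0, 1 is not an eigenvalue of K and ker(I - K) = {0}, so we are in the first case: for every y there is a unique x = (I - K)^(-1) y. Explicitly, by the Sherman–Morrison formula, (I - u v^T)^(-1) = I + u v^T/(1 - v·u), i.e. (I - K)^(-1) = I + K/(10).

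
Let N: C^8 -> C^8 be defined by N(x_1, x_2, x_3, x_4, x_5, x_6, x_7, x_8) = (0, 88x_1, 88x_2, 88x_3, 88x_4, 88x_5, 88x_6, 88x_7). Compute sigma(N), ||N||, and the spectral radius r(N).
sigma(N) = {0}; ||N|| = 88; r(N) = 0. (N is nilpotent with N^8 = 0.)

On C^8, N is a strictly lower-triangular matrix with 88 on the subdiagonal and zeros elsewhere, so its characteristic polynomial is lambda^8 and every eigenvalue is 0: sigma(N) = {0}. For the operator norm, N e_i = 88e_{i+1} for i = 1, ..., 7 and N e_8 = 0, so the singular values of N are 88 (with multiplicity 7) and 0; hence ||N|| = 88. The spectral radius r(N) = max|lambda| = 0. Note ||N|| > r(N) — characteristic of non-normal nilpotent operators. Indeed N^8 = 0.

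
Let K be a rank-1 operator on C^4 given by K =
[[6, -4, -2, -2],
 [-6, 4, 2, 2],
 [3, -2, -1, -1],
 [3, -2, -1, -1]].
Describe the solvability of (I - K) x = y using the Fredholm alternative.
(I - K) is invertible (det(I - K) = -7 ≠ 0), so for every y in C^4 the equation (I - K) x = y has a unique solution.

K has rank 1, so it is an outer product K = u v^T: every row of K is a multiple of one row vector. Reading off the entries, u = (-2, 2, -1, -1) and v = (-3, 2, 1, 1) (row i of K equals u_i·v^T). A rank-one matrix u v^T satisfies K u = u (v·u) and kills the (3)-dimensional subspace v^⊥, so its characteristic polynomial is lambda^3 (lambda - v·u) with v·u = tr K = 8. Hence the eigenvalues of I - K are 1 (multiplicity 3) and 1 - (8) = -7, so det(I - K) = -7. (Direct check: I - K =
[[-5, 4, 2, 2],
 [6, -3, -2, -2],
 [-3, 2, 2, 1],
 [-3, 2, 1, 2]]
has determinant -7.) The finite-dimensional Fredholm alternative says: either (I - K) is invertible, or ker(I - K) ≠ {0} and then range(I - K) = ker((I - K)^*)^⊥, with dim ker(I - K) = dim ker((I - K)^*). Since det(I - K) ≠ 0, 1 is not an eigenvalue of K and ker(I - K) = {0}, so we are in the first case: for every y there is a unique x = (I - K)^(-1) y. Explicitly, by the Sherman–Morrison formula, (I - u v^T)^(-1) = I + u v^T/(1 - v·u), i.e. (I - K)^(-1) = I + K/(-7).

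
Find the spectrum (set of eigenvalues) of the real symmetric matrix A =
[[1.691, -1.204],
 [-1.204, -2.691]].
sigma(A) ≈ {-3, 2}

A is real symmetric, so its spectrum consists of real eigenvalues. Expanding the characteristic polynomial of the displayed matrix gives
  det(λ I - A) = p(λ) = λ^2 + (1)λ + (-6).
Solving p(λ) = 0 yields eigenvalues ≈ -3, 2. (A is shown rounded to 4 decimals, so these recover the underlying integer eigenvalues to within that precision.)
Verification: the trace of A = -1 equals the sum of eigenvalues -1, and det(A) ≈ -6.0001 matches the eigenvalue product -6.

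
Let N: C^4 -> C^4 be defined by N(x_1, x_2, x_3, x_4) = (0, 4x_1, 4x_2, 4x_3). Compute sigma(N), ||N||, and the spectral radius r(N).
sigma(N) = {0}; ||N|| = 4; r(N) = 0. (N is nilpotent with N^4 = 0.)

On C^4, N is a strictly lower-triangular matrix with 4 on the subdiagonal and zeros elsewhere, so its characteristic polynomial is lambda^4 and every eigenvalue is 0: sigma(N) = {0}. For the operator norm, N e_i = 4e_{i+1} for i = 1, ..., 3 and N e_4 = 0, so the singular values of N are 4 (with multiplicity 3) and 0; hence ||N|| = 4. The spectral radius r(N) = max|lambda| = 0. Note ||N|| > r(N) — characteristic of non-normal nilpotent operators. Indeed N^4 = 0.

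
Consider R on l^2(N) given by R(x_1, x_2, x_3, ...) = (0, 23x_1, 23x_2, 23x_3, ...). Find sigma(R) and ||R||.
sigma(R) = closed disk {z in C : |z| ≤ 23}; ||R|| = 23

Note R = 23·U where U is the unit right shift (U x)_k = x_{k-1} (with x_0 := 0); so ||R|| = 23||U|| and sigma(R) = 23·sigma(U). ||R x||^2 = sum_{k≥1} |23x_k|^2 = 529||x||^2, so ||R|| = 23 and sigma(R) ⊂ {|z| ≤ 23}. For any |lambda| < 23, the equation (R - lambda I) x = 0 forces x_1 = 0, then 23x_k = lambda x_{k+1} ⇒ x = 0, so R has no eigenvalues. But (R - lambda I) is not surjective for |lambda| < 23: solving (R - lambda I) x = e_1 would require x_n proportional to (lambda/23)^(-n), which is not in l^2. So every |lambda| < 23 lies in the residual spectrum. The boundary |lambda| = 23 is in the approximate point spectrum (the spectrum is closed). Hence sigma(R) is the closed disk of radius 23.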